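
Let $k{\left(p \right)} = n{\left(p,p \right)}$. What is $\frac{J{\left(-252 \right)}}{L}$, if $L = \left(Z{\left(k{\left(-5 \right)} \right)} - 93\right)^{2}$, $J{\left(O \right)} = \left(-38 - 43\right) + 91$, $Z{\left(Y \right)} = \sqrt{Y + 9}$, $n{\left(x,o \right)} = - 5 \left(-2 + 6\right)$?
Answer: $\frac{10}{\left(93 - i \sqrt{11}\right)^{2}} \approx 0.0011518 + 8.2257 \cdot 10^{-5} i$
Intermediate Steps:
$n{\left(x,o \right)} = -20$ ($n{\left(x,o \right)} = \left(-5\right) 4 = -20$)
$k{\left(p \right)} = -20$
$Z{\left(Y \right)} = \sqrt{9 + Y}$
$J{\left(O \right)} = 10$ ($J{\left(O \right)} = -81 + 91 = 10$)
$L = \left(-93 + i \sqrt{11}\right)^{2}$ ($L = \left(\sqrt{9 - 20} - 93\right)^{2} = \left(\sqrt{-11} - 93\right)^{2} = \left(i \sqrt{11} - 93\right)^{2} = \left(-93 + i \sqrt{11}\right)^{2} \approx 8638.0 - 616.89 i$)
$\frac{J{\left(-252 \right)}}{L} = \frac{10}{\left(93 - i \sqrt{11}\right)^{2}}$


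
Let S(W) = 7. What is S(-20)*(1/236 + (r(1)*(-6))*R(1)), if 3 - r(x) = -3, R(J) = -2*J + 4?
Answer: -118937/236 ≈ -503.97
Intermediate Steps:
R(J) = 4 - 2*J
r(x) = 6 (r(x) = 3 - 1*(-3) = 3 + 3 = 6)
S(-20)*(1/236 + (r(1)*(-6))*R(1)) = 7*(1/236 + (6*(-6))*(4 - 2*1)) = 7*(1/236 - 36*(4 - 2)) = 7*(1/236 - 36*2) = 7*(1/236 - 72) = 7*(-16991/236) = -118937/236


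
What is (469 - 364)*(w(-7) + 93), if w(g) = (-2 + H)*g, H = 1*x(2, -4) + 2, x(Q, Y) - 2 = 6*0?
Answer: 8295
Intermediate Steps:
x(Q, Y) = 2 (x(Q, Y) = 2 + 6*0 = 2 + 0 = 2)
H = 4 (H = 1*2 + 2 = 2 + 2 = 4)
w(g) = 2*g (w(g) = (-2 + 4)*g = 2*g)
(469 - 364)*(w(-7) + 93) = (469 - 364)*(2*(-7) + 93) = 105*(-14 + 93) = 105*79 = 8295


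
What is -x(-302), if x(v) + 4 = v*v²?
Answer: 27543612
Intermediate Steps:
x(v) = -4 + v³ (x(v) = -4 + v*v² = -4 + v³)
-x(-302) = -(-4 + (-302)³) = -(-4 - 27543608) = -1*(-27543612) = 27543612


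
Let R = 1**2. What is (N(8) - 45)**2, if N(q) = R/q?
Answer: 128881/64 ≈ 2013.8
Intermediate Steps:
R = 1
N(q) = 1/q
(N(8) - 45)**2 = (1/8 - 45)**2 = (-359/8)**2 = 128881/64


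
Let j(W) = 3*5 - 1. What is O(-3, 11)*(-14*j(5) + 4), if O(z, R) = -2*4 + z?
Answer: 2112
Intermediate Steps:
j(W) = 14 (j(W) = 15 - 1 = 14)
O(z, R) = -8 + z
O(-3, 11)*(-14*j(5) + 4) = (-8 - 3)*(-14*14 + 4) = -11*(-196 + 4) = -11*(-192) = 2112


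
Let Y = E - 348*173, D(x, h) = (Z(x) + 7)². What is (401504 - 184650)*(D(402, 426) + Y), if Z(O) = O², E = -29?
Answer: 5663804718053152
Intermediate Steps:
D(x, h) = (7 + x²)² (D(x, h) = (x² + 7)² = (7 + x²)²)
Y = -60233 (Y = -29 - 348*173 = -29 - 60204 = -60233)
(401504 - 184650)*(D(402, 426) + Y) = (401504 - 184650)*((7 + 402²)² - 60233) = 216854*((7 + 161604)² - 60233) = 216854*(161611² - 60233) = 216854*(26118115321 - 60233) = 216854*26118055088 = 5663804718053152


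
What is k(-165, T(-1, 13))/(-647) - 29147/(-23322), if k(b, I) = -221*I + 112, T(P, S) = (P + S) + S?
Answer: 145100095/15089334 ≈ 9.6161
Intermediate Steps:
T(P, S) = P + 2*S
k(b, I) = 112 - 221*I
k(-165, T(-1, 13))/(-647) - 29147/(-23322) = (112 - 221*(-1 + 2*13))/(-647) - 29147/(-23322) = (112 - 221*(-1 + 26))*(-1/647) - 29147*(-1/23322) = (112 - 221*25)*(-1/647) + 29147/23322 = (112 - 5525)*(-1/647) + 29147/23322 = -5413*(-1/647) + 29147/23322 = 5413/647 + 29147/23322 = 145100095/15089334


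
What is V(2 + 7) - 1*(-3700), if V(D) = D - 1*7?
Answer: 3702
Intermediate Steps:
V(D) = -7 + D (V(D) = D - 7 = -7 + D)
V(2 + 7) - 1*(-3700) = (-7 + (2 + 7)) - 1*(-3700) = (-7 + 9) + 3700 = 2 + 3700 = 3702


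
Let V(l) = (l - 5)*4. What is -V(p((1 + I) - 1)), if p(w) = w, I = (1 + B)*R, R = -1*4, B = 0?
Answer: 36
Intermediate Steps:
R = -4
I = -4 (I = (1 + 0)*(-4) = 1*(-4) = -4)
V(l) = -20 + 4*l (V(l) = (-5 + l)*4 = -20 + 4*l)
-V(p((1 + I) - 1)) = -(-20 + 4*((1 - 4) - 1)) = -(-20 + 4*(-3 - 1)) = -(-20 + 4*(-4)) = -(-20 - 16) = -1*(-36) = 36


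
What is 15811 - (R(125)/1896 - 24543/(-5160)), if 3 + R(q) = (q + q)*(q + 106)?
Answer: 1071806923/67940 ≈ 15776.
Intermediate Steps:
R(q) = -3 + 2*q*(106 + q) (R(q) = -3 + (q + q)*(q + 106) = -3 + (2*q)*(106 + q) = -3 + 2*q*(106 + q))
15811 - (R(125)/1896 - 24543/(-5160)) = 15811 - ((-3 + 2*125² + 212*125)/1896 - 24543/(-5160)) = 15811 - ((-3 + 2*15625 + 26500)*(1/1896) - 24543*(-1/5160)) = 15811 - ((-3 + 31250 + 26500)*(1/1896) + 8181/1720) = 15811 - (57747*(1/1896) + 8181/1720) = 15811 - (19249/632 + 8181/1720) = 15811 - 1*2392417/67940 = 15811 - 2392417/67940 = 1071806923/67940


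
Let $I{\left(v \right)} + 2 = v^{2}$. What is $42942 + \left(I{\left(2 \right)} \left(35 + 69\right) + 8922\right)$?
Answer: $52072$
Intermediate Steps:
$I{\left(v \right)} = -2 + v^{2}$
$42942 + \left(I{\left(2 \right)} \left(35 + 69\right) + 8922\right) = 42942 + \left(\left(-2 + 2^{2}\right) \left(35 + 69\right) + 8922\right) = 42942 + \left(\left(-2 + 4\right) 104 + 8922\right) = 42942 + \left(2 \cdot 104 + 8922\right) = 42942 + \left(208 + 8922\right) = 42942 + 9130 = 52072$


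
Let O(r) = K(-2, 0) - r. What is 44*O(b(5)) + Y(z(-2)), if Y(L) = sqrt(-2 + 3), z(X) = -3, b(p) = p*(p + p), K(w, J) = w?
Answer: -2287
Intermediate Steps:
b(p) = 2*p**2 (b(p) = p*(2*p) = 2*p**2)
O(r) = -2 - r
Y(L) = 1 (Y(L) = sqrt(1) = 1)
44*O(b(5)) + Y(z(-2)) = 44*(-2 - 2*5**2) + 1 = 44*(-2 - 2*25) + 1 = 44*(-2 - 1*50) + 1 = 44*(-2 - 50) + 1 = 44*(-52) + 1 = -2288 + 1 = -2287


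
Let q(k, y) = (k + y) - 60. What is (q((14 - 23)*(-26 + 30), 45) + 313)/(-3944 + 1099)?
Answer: -262/2845 ≈ -0.092091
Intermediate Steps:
q(k, y) = -60 + k + y
(q((14 - 23)*(-26 + 30), 45) + 313)/(-3944 + 1099) = ((-60 + (14 - 23)*(-26 + 30) + 45) + 313)/(-3944 + 1099) = ((-60 - 9*4 + 45) + 313)/(-2845) = ((-60 - 36 + 45) + 313)*(-1/2845) = (-51 + 313)*(-1/2845) = 262*(-1/2845) = -262/2845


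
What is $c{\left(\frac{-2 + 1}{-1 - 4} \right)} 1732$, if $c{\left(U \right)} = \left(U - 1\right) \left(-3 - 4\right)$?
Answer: $\frac{48496}{5} \approx 9699.2$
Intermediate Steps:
$c{\left(U \right)} = 7 - 7 U$ ($c{\left(U \right)} = \left(-1 + U\right) \left(-7\right) = 7 - 7 U$)
$c{\left(\frac{-2 + 1}{-1 - 4} \right)} 1732 = \left(7 - 7 \frac{-2 + 1}{-1 - 4}\right) 1732 = \left(7 - 7 \left(- \frac{1}{-5}\right)\right) 1732 = \left(7 - 7 \left(\left(-1\right) \left(- \frac{1}{5}\right)\right)\right) 1732 = \left(7 - \frac{7}{5}\right) 1732 = \frac{28}{5} \cdot 1732 = \frac{48496}{5}$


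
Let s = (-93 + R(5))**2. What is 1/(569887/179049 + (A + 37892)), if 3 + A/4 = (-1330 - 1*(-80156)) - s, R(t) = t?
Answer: 179049/57691590079 ≈ 3.1036e-6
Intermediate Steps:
s = 7744 (s = (-93 + 5)**2 = (-88)**2 = 7744)
A = 284316 (A = -12 + 4*((-1330 - 1*(-80156)) - 1*7744) = -12 + 4*((-1330 + 80156) - 7744) = -12 + 4*(78826 - 7744) = -12 + 4*71082 = -12 + 284328 = 284316)
1/(569887/179049 + (A + 37892)) = 1/(569887/179049 + (284316 + 37892)) = 1/(569887*(1/179049) + 322208) = 1/(569887/179049 + 322208) = 1/(57691590079/179049) = 179049/57691590079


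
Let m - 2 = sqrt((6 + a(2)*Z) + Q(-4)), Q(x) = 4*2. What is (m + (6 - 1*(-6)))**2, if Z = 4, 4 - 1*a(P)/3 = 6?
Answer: (14 + I*sqrt(10))**2 ≈ 186.0 + 88.544*I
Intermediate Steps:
a(P) = -6 (a(P) = 12 - 3*6 = 12 - 18 = -6)
Q(x) = 8
m = 2 + I*sqrt(10) (m = 2 + sqrt((6 - 6*4) + 8) = 2 + sqrt((6 - 24) + 8) = 2 + sqrt(-18 + 8) = 2 + sqrt(-10) = 2 + I*sqrt(10) ≈ 2.0 + 3.1623*I)
(m + (6 - 1*(-6)))**2 = ((2 + I*sqrt(10)) + (6 - 1*(-6)))**2 = ((2 + I*sqrt(10)) + (6 + 6))**2 = ((2 + I*sqrt(10)) + 12)**2 = (14 + I*sqrt(10))**2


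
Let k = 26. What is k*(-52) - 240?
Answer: -1592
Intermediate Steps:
k*(-52) - 240 = 26*(-52) - 240 = -1352 - 240 = -1592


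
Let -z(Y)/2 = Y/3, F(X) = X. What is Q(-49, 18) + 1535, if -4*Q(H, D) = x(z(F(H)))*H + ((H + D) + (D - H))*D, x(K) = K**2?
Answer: 130006/9 ≈ 14445.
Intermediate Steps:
z(Y) = -2*Y/3
Q(H, D) = -D**2/2 - H**3/9 (Q(H, D) = -((-2*H/3)**2*H + ((H + D) + (D - H))*D)/4 = -((4*H**2/9)*H + ((D + H) + (D - H))*D)/4 = -(4*H**3/9 + (2*D)*D)/4 = -(4*H**3/9 + 2*D**2)/4 = -(2*D**2 + 4*H**3/9)/4 = -D**2/2 - H**3/9)
Q(-49, 18) + 1535 = (-1/2*18**2 - 1/9*(-49)**3) + 1535 = (-1/2*324 - 1/9*(-117649)) + 1535 = (-162 + 117649/9) + 1535 = 116191/9 + 1535 = 130006/9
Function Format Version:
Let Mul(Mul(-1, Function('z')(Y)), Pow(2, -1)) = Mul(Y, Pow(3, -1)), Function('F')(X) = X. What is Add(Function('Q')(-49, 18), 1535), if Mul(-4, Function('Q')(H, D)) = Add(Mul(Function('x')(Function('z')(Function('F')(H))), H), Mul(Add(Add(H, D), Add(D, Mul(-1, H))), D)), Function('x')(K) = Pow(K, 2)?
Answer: Rational(130006, 9) ≈ 14445.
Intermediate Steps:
Function('z')(Y) = Mul(Rational(-2, 3), Y) (Function('z')(Y) = Mul(-2, Mul(Y, Pow(3, -1))) = Mul(-2, Mul(Y, Rational(1, 3))) = Mul(-2, Mul(Rational(1, 3), Y)) = Mul(Rational(-2, 3), Y))
Function('Q')(H, D) = Add(Mul(Rational(-1, 2), Pow(D, 2)), Mul(Rational(-1, 9), Pow(H, 3))) (Function('Q')(H, D) = Mul(Rational(-1, 4), Add(Mul(Pow(Mul(Rational(-2, 3), H), 2), H), Mul(Add(Add(H, D), Add(D, Mul(-1, H))), D))) = Mul(Rational(-1, 4), Add(Mul(Mul(Rational(4, 9), Pow(H, 2)), H), Mul(Add(Add(D, H), Add(D, Mul(-1, H))), D))) = Mul(Rational(-1, 4), Add(Mul(Rational(4, 9), Pow(H, 3)), Mul(Mul(2, D), D))) = Mul(Rational(-1, 4), Add(Mul(Rational(4, 9), Pow(H, 3)), Mul(2, Pow(D, 2)))) = Mul(Rational(-1, 4), Add(Mul(2, Pow(D, 2)), Mul(Rational(4, 9), Pow(H, 3)))) = Add(Mul(Rational(-1, 2), Pow(D, 2)), Mul(Rational(-1, 9), Pow(H, 3))))
Add(Function('Q')(-49, 18), 1535) = Add(Add(Mul(Rational(-1, 2), Pow(18, 2)), Mul(Rational(-1, 9), Pow(-49, 3))), 1535) = Add(Add(Mul(Rational(-1, 2), 324), Mul(Rational(-1, 9), -117649)), 1535) = Add(Add(-162, Rational(117649, 9)), 1535) = Add(Rational(116191, 9), 1535) = Rational(130006, 9)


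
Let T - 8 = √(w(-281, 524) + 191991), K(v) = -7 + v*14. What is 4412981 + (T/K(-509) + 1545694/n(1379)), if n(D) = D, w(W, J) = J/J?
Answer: 6202700374791/1405201 - 2*√47998/7133 ≈ 4.4141e+6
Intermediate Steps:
w(W, J) = 1
K(v) = -7 + 14*v
T = 8 + 2*√47998 (T = 8 + √(1 + 191991) = 8 + √191992 = 8 + 2*√47998 ≈ 446.17)
4412981 + (T/K(-509) + 1545694/n(1379)) = 4412981 + ((8 + 2*√47998)/(-7 + 14*(-509)) + 1545694/1379) = 4412981 + ((8 + 2*√47998)/(-7 - 7126) + 1545694*(1/1379)) = 4412981 + ((8 + 2*√47998)/(-7133) + 1545694/1379) = 4412981 + ((8 + 2*√47998)*(-1/7133) + 1545694/1379) = 4412981 + ((-8/7133 - 2*√47998/7133) + 1545694/1379) = 4412981 + (1575060610/1405201 - 2*√47998/7133) = 6202700374791/1405201 - 2*√47998/7133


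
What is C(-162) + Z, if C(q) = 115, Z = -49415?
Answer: -49300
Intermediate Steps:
C(-162) + Z = 115 - 49415 = -49300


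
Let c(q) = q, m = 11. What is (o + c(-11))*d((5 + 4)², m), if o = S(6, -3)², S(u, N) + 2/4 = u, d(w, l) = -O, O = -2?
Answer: 77/2 ≈ 38.500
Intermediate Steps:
d(w, l) = 2 (d(w, l) = -1*(-2) = 2)
S(u, N) = -½ + u
o = 121/4 (o = (-½ + 6)² = (11/2)² = 121/4 ≈ 30.250)
(o + c(-11))*d((5 + 4)², m) = (121/4 - 11)*2 = (77/4)*2 = 77/2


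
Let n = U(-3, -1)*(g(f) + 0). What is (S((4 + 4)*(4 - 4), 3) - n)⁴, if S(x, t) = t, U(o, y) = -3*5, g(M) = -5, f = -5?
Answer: 26873856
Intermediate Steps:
U(o, y) = -15
n = 75 (n = -15*(-5 + 0) = -15*(-5) = 75)
(S((4 + 4)*(4 - 4), 3) - n)⁴ = (3 - 1*75)⁴ = (3 - 75)⁴ = (-72)⁴ = 26873856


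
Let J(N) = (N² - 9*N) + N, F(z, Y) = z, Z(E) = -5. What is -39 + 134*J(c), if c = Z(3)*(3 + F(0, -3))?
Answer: 46191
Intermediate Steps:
c = -15 (c = -5*(3 + 0) = -5*3 = -15)
J(N) = N² - 8*N
-39 + 134*J(c) = -39 + 134*(-15*(-8 - 15)) = -39 + 134*(-15*(-23)) = -39 + 134*345 = -39 + 46230 = 46191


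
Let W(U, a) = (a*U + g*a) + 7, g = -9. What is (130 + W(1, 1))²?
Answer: 16641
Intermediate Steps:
W(U, a) = 7 - 9*a + U*a (W(U, a) = (a*U - 9*a) + 7 = (U*a - 9*a) + 7 = (-9*a + U*a) + 7 = 7 - 9*a + U*a)
(130 + W(1, 1))² = (130 + (7 - 9*1 + 1*1))² = (130 + (7 - 9 + 1))² = (130 - 1)² = 129² = 16641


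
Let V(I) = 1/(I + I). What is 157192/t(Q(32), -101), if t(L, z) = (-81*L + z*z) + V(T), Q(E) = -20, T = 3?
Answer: 943152/70927 ≈ 13.298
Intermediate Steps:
V(I) = 1/(2*I)
t(L, z) = ⅙ + z² - 81*L (t(L, z) = (-81*L + z*z) + (½)/3 = (-81*L + z²) + (½)*(⅓) = (z² - 81*L) + ⅙ = ⅙ + z² - 81*L)
157192/t(Q(32), -101) = 157192/(⅙ + (-101)² - 81*(-20)) = 157192/(⅙ + 10201 + 1620) = 157192/(70927/6) = 157192*(6/70927) = 943152/70927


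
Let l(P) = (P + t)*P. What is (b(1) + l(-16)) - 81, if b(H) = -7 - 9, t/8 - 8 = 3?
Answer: -1249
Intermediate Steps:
t = 88 (t = 64 + 8*3 = 64 + 24 = 88)
b(H) = -16
l(P) = P*(88 + P) (l(P) = (P + 88)*P = (88 + P)*P = P*(88 + P))
(b(1) + l(-16)) - 81 = (-16 - 16*(88 - 16)) - 81 = (-16 - 16*72) - 81 = (-16 - 1152) - 81 = -1168 - 81 = -1249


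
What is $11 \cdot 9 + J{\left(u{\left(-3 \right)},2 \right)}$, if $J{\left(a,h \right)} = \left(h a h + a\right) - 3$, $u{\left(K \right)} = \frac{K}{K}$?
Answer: $101$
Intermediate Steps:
$u{\left(K \right)} = 1$
$J{\left(a,h \right)} = -3 + a + a h^{2}$ ($J{\left(a,h \right)} = \left(a h h + a\right) - 3 = \left(a h^{2} + a\right) - 3 = \left(a + a h^{2}\right) - 3 = -3 + a + a h^{2}$)
$11 \cdot 9 + J{\left(u{\left(-3 \right)},2 \right)} = 11 \cdot 9 + \left(-3 + 1 + 1 \cdot 2^{2}\right) = 99 + \left(-3 + 1 + 1 \cdot 4\right) = 99 + \left(-3 + 1 + 4\right) = 99 + 2 = 101$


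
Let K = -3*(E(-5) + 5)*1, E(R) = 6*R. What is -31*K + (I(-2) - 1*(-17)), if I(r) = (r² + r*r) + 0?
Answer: -2300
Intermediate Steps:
I(r) = 2*r² (I(r) = (r² + r²) + 0 = 2*r² + 0 = 2*r²)
K = 75 (K = -3*(6*(-5) + 5)*1 = -3*(-30 + 5)*1 = -3*(-25)*1 = 75*1 = 75)
-31*K + (I(-2) - 1*(-17)) = -31*75 + (2*(-2)² - 1*(-17)) = -2325 + (2*4 + 17) = -2325 + (8 + 17) = -2325 + 25 = -2300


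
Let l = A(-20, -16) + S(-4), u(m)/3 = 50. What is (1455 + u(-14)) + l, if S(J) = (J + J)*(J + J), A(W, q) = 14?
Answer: 1683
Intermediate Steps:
u(m) = 150 (u(m) = 3*50 = 150)
S(J) = 4*J² (S(J) = (2*J)*(2*J) = 4*J²)
l = 78 (l = 14 + 4*(-4)² = 14 + 4*16 = 14 + 64 = 78)
(1455 + u(-14)) + l = (1455 + 150) + 78 = 1605 + 78 = 1683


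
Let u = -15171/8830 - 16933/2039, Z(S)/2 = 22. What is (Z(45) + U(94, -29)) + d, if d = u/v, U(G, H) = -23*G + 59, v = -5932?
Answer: -219904978675501/106801922840 ≈ -2059.0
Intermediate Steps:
Z(S) = 44 (Z(S) = 2*22 = 44)
u = -180452059/18004370 (u = -15171*1/8830 - 16933*1/2039 = -15171/8830 - 16933/2039 = -180452059/18004370 ≈ -10.023)
U(G, H) = 59 - 23*G
d = 180452059/106801922840 (d = -180452059/18004370/(-5932) = -180452059/18004370*(-1/5932) = 180452059/106801922840 ≈ 0.0016896)
(Z(45) + U(94, -29)) + d = (44 + (59 - 23*94)) + 180452059/106801922840 = (44 + (59 - 2162)) + 180452059/106801922840 = (44 - 2103) + 180452059/106801922840 = -2059 + 180452059/106801922840 = -219904978675501/106801922840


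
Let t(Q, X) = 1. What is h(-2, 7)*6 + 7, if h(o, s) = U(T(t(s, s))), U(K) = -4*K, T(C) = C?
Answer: -17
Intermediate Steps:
h(o, s) = -4 (h(o, s) = -4*1 = -4)
h(-2, 7)*6 + 7 = -4*6 + 7 = -24 + 7 = -17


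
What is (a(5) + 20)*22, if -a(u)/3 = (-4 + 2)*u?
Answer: 1100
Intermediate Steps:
a(u) = 6*u (a(u) = -3*(-4 + 2)*u = -(-6)*u = 6*u)
(a(5) + 20)*22 = (6*5 + 20)*22 = (30 + 20)*22 = 50*22 = 1100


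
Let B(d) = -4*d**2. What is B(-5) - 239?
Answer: -339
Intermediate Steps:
B(-5) - 239 = -4*(-5)**2 - 239 = -4*25 - 239 = -100 - 239 = -339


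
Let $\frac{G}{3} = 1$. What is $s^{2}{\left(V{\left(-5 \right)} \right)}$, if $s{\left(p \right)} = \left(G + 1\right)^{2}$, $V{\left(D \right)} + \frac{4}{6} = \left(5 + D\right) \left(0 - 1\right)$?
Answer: $256$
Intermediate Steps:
$G = 3$ ($G = 3 \cdot 1 = 3$)
$V{\left(D \right)} = - \frac{17}{3} - D$ ($V{\left(D \right)} = - \frac{2}{3} + \left(5 + D\right) \left(0 - 1\right) = - \frac{2}{3} + \left(5 + D\right) \left(-1\right) = - \frac{2}{3} - \left(5 + D\right) = - \frac{17}{3} - D$)
$s{\left(p \right)} = 16$ ($s{\left(p \right)} = \left(3 + 1\right)^{2} = 4^{2} = 16$)
$s^{2}{\left(V{\left(-5 \right)} \right)} = 16^{2} = 256$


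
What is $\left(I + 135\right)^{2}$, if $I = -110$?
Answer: $625$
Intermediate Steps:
$\left(I + 135\right)^{2} = \left(-110 + 135\right)^{2} = 25^{2} = 625$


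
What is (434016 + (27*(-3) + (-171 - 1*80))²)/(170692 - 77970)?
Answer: 272120/46361 ≈ 5.8696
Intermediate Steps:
(434016 + (27*(-3) + (-171 - 1*80))²)/(170692 - 77970) = (434016 + (-81 + (-171 - 80))²)/92722 = (434016 + (-81 - 251)²)*(1/92722) = (434016 + (-332)²)*(1/92722) = (434016 + 110224)*(1/92722) = 544240*(1/92722) = 272120/46361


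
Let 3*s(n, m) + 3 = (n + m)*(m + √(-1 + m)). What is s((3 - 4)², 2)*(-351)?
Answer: -702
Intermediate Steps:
s(n, m) = -1 + (m + n)*(m + √(-1 + m))/3 (s(n, m) = -1 + ((n + m)*(m + √(-1 + m)))/3 = -1 + ((m + n)*(m + √(-1 + m)))/3 = -1 + (m + n)*(m + √(-1 + m))/3)
s((3 - 4)², 2)*(-351) = (-1 + (⅓)*2² + (⅓)*2*(3 - 4)² + (⅓)*2*√(-1 + 2) + (3 - 4)²*√(-1 + 2)/3)*(-351) = (-1 + (⅓)*4 + (⅓)*2*(-1)² + (⅓)*2*√1 + (⅓)*(-1)²*√1)*(-351) = (-1 + 4/3 + (⅓)*2*1 + (⅓)*2*1 + (⅓)*1*1)*(-351) = (-1 + 4/3 + ⅔ + ⅔ + ⅓)*(-351) = 2*(-351) = -702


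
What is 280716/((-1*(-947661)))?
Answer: 93572/315887 ≈ 0.29622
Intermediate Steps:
280716/((-1*(-947661))) = 280716/947661 = 280716*(1/947661) = 93572/315887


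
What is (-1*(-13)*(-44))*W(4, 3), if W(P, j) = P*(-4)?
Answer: 9152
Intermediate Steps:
W(P, j) = -4*P
(-1*(-13)*(-44))*W(4, 3) = (-1*(-13)*(-44))*(-4*4) = (13*(-44))*(-16) = -572*(-16) = 9152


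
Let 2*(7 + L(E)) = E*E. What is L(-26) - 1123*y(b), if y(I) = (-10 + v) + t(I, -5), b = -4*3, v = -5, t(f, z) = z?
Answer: 22791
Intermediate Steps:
b = -12
y(I) = -20 (y(I) = (-10 - 5) - 5 = -15 - 5 = -20)
L(E) = -7 + E²/2 (L(E) = -7 + (E*E)/2 = -7 + E²/2)
L(-26) - 1123*y(b) = (-7 + (½)*(-26)²) - 1123*(-20) = (-7 + (½)*676) + 22460 = (-7 + 338) + 22460 = 331 + 22460 = 22791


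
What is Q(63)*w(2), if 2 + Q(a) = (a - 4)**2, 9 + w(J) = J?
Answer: -24353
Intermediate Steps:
w(J) = -9 + J
Q(a) = -2 + (-4 + a)**2 (Q(a) = -2 + (a - 4)**2 = -2 + (-4 + a)**2)
Q(63)*w(2) = (-2 + (-4 + 63)**2)*(-9 + 2) = (-2 + 59**2)*(-7) = (-2 + 3481)*(-7) = 3479*(-7) = -24353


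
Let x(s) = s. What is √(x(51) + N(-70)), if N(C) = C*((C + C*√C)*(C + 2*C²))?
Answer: √(47677051 + 47677000*I*√70) ≈ 14990.0 + 13305.0*I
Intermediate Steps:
N(C) = C*(C + C^(3/2))*(C + 2*C²) (N(C) = C*((C + C^(3/2))*(C + 2*C²)) = C*(C + C^(3/2))*(C + 2*C²))
√(x(51) + N(-70)) = √(51 + ((-70)³ + (-70)^(7/2) + 2*(-70)⁴ + 2*(-70)^(9/2))) = √(51 + (-343000 - 343000*I*√70 + 2*24010000 + 2*(24010000*I*√70))) = √(51 + (-343000 - 343000*I*√70 + 48020000 + 48020000*I*√70)) = √(51 + (47677000 + 47677000*I*√70)) = √(47677051 + 47677000*I*√70)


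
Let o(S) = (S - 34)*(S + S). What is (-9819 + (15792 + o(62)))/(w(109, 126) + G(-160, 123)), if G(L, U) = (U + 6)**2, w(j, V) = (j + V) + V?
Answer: 9445/17002 ≈ 0.55552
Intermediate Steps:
w(j, V) = j + 2*V (w(j, V) = (V + j) + V = j + 2*V)
o(S) = 2*S*(-34 + S) (o(S) = (-34 + S)*(2*S) = 2*S*(-34 + S))
G(L, U) = (6 + U)**2
(-9819 + (15792 + o(62)))/(w(109, 126) + G(-160, 123)) = (-9819 + (15792 + 2*62*(-34 + 62)))/((109 + 2*126) + (6 + 123)**2) = (-9819 + (15792 + 2*62*28))/((109 + 252) + 129**2) = (-9819 + (15792 + 3472))/(361 + 16641) = (-9819 + 19264)/17002 = 9445*(1/17002) = 9445/17002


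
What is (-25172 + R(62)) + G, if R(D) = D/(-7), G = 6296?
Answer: -132194/7 ≈ -18885.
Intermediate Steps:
R(D) = -D/7 (R(D) = D*(-⅐) = -D/7)
(-25172 + R(62)) + G = (-25172 - ⅐*62) + 6296 = (-25172 - 62/7) + 6296 = -176266/7 + 6296 = -132194/7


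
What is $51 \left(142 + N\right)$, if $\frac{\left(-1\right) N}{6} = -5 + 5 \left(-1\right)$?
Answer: $10302$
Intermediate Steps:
$N = 60$ ($N = - 6 \left(-5 + 5 \left(-1\right)\right) = - 6 \left(-5 - 5\right) = \left(-6\right) \left(-10\right) = 60$)
$51 \left(142 + N\right) = 51 \left(142 + 60\right) = 51 \cdot 202 = 10302$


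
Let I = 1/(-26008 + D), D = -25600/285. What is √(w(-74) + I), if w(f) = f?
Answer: I*√40938344779814/743788 ≈ 8.6023*I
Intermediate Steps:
D = -5120/57 (D = -25600*1/285 = -5120/57 ≈ -89.825)
I = -57/1487576 (I = 1/(-26008 - 5120/57) = 1/(-1487576/57) = -57/1487576 ≈ -3.8317e-5)
√(w(-74) + I) = √(-74 - 57/1487576) = √(-110080681/1487576) = I*√40938344779814/743788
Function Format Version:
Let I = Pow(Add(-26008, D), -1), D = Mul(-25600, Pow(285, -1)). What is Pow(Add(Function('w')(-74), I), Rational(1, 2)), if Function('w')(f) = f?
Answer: Mul(Rational(1, 743788), I, Pow(40938344779814, Rational(1, 2))) ≈ Mul(8.6023, I)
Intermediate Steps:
D = Rational(-5120, 57) (D = Mul(-25600, Rational(1, 285)) = Rational(-5120, 57) ≈ -89.825)
I = Rational(-57, 1487576) (I = Pow(Add(-26008, Rational(-5120, 57)), -1) = Pow(Rational(-1487576, 57), -1) = Rational(-57, 1487576) ≈ -3.8317e-5)
Pow(Add(Function('w')(-74), I), Rational(1, 2)) = Pow(Add(-74, Rational(-57, 1487576)), Rational(1, 2)) = Pow(Rational(-110080681, 1487576), Rational(1, 2)) = Mul(Rational(1, 743788), I, Pow(40938344779814, Rational(1, 2)))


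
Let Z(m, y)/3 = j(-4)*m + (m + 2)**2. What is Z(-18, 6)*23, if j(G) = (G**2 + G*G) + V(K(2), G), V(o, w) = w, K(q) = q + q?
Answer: -17112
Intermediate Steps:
K(q) = 2*q
j(G) = G + 2*G**2 (j(G) = (G**2 + G*G) + G = (G**2 + G**2) + G = 2*G**2 + G = G + 2*G**2)
Z(m, y) = 3*(2 + m)**2 + 84*m (Z(m, y) = 3*((-4*(1 + 2*(-4)))*m + (m + 2)**2) = 3*((-4*(1 - 8))*m + (2 + m)**2) = 3*((-4*(-7))*m + (2 + m)**2) = 3*(28*m + (2 + m)**2) = 3*((2 + m)**2 + 28*m) = 3*(2 + m)**2 + 84*m)
Z(-18, 6)*23 = (3*(2 - 18)**2 + 84*(-18))*23 = (3*(-16)**2 - 1512)*23 = (3*256 - 1512)*23 = (768 - 1512)*23 = -744*23 = -17112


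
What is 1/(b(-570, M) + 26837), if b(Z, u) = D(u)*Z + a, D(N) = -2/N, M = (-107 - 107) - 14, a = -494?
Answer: 1/26338 ≈ 3.7968e-5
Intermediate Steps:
M = -228 (M = -214 - 14 = -228)
b(Z, u) = -494 - 2*Z/u (b(Z, u) = (-2/u)*Z - 494 = -2*Z/u - 494 = -494 - 2*Z/u)
1/(b(-570, M) + 26837) = 1/((-494 - 2*(-570)/(-228)) + 26837) = 1/((-494 - 2*(-570)*(-1/228)) + 26837) = 1/((-494 - 5) + 26837) = 1/(-499 + 26837) = 1/26338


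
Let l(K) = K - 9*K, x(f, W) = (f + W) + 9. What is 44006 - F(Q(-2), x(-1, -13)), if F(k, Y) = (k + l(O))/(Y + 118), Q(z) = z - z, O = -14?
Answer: 4972566/113 ≈ 44005.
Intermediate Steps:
Q(z) = 0
x(f, W) = 9 + W + f (x(f, W) = (W + f) + 9 = 9 + W + f)
l(K) = -8*K
F(k, Y) = (112 + k)/(118 + Y) (F(k, Y) = (k - 8*(-14))/(Y + 118) = (k + 112)/(118 + Y) = (112 + k)/(118 + Y))
44006 - F(Q(-2), x(-1, -13)) = 44006 - (112 + 0)/(118 + (9 - 13 - 1)) = 44006 - 112/(118 - 5) = 44006 - 112/113 = 4972566/113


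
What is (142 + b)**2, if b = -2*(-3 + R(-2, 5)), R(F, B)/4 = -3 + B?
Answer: 17424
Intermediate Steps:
R(F, B) = -12 + 4*B (R(F, B) = 4*(-3 + B) = -12 + 4*B)
b = -10 (b = -2*(-3 + (-12 + 4*5)) = -2*(-3 + (-12 + 20)) = -2*(-3 + 8) = -2*5 = -10)
(142 + b)**2 = (142 - 10)**2 = 132**2 = 17424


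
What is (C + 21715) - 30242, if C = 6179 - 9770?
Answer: -12118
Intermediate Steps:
C = -3591
(C + 21715) - 30242 = (-3591 + 21715) - 30242 = 18124 - 30242 = -12118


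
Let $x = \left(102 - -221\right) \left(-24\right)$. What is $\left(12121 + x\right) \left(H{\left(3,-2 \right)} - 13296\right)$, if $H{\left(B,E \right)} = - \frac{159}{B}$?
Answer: $-58321781$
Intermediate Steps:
$x = -7752$ ($x = \left(102 + 221\right) \left(-24\right) = 323 \left(-24\right) = -7752$)
$\left(12121 + x\right) \left(H{\left(3,-2 \right)} - 13296\right) = \left(12121 - 7752\right) \left(- \frac{159}{3} - 13296\right) = 4369 \left(\left(-159\right) \frac{1}{3} - 13296\right) = 4369 \left(-53 - 13296\right) = 4369 \left(-13349\right) = -58321781$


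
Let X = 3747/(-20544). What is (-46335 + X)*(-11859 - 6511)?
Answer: 2914431076865/3424 ≈ 8.5118e+8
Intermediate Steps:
X = -1249/6848 (X = 3747*(-1/20544) = -1249/6848 ≈ -0.18239)
(-46335 + X)*(-11859 - 6511) = (-46335 - 1249/6848)*(-11859 - 6511) = -317303329/6848*(-18370) = 2914431076865/3424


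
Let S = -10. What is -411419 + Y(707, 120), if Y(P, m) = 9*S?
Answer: -411509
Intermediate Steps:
Y(P, m) = -90 (Y(P, m) = 9*(-10) = -90)
-411419 + Y(707, 120) = -411419 - 90 = -411509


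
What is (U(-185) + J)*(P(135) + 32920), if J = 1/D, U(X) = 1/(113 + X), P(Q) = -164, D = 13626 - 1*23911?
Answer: -84813473/185130 ≈ -458.13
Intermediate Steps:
D = -10285 (D = 13626 - 23911 = -10285)
J = -1/10285 (J = 1/(-10285) = -1/10285 ≈ -9.7229e-5)
(U(-185) + J)*(P(135) + 32920) = (1/(113 - 185) - 1/10285)*(-164 + 32920) = (1/(-72) - 1/10285)*32756 = (-1/72 - 1/10285)*32756 = -10357/740520*32756 = -84813473/185130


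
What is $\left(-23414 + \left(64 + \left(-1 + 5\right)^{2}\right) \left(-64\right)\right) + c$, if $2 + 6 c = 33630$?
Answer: $- \frac{68788}{3} \approx -22929.0$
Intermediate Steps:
$c = \frac{16814}{3}$ ($c = - \frac{1}{3} + \frac{1}{6} \cdot 33630 = - \frac{1}{3} + 5605 = \frac{16814}{3} \approx 5604.7$)
$\left(-23414 + \left(64 + \left(-1 + 5\right)^{2}\right) \left(-64\right)\right) + c = \left(-23414 + \left(64 + \left(-1 + 5\right)^{2}\right) \left(-64\right)\right) + \frac{16814}{3} = \left(-23414 + \left(64 + 4^{2}\right) \left(-64\right)\right) + \frac{16814}{3} = \left(-23414 + \left(64 + 16\right) \left(-64\right)\right) + \frac{16814}{3} = \left(-23414 + 80 \left(-64\right)\right) + \frac{16814}{3} = \left(-23414 - 5120\right) + \frac{16814}{3} = -28534 + \frac{16814}{3} = - \frac{68788}{3}$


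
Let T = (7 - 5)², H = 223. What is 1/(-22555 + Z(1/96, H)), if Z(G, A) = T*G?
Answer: -24/541319 ≈ -4.4336e-5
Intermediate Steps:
T = 4 (T = 2² = 4)
Z(G, A) = 4*G
1/(-22555 + Z(1/96, H)) = 1/(-22555 + 4/96) = 1/(-22555 + 4*(1/96)) = 1/(-22555 + 1/24) = 1/(-541319/24) = -24/541319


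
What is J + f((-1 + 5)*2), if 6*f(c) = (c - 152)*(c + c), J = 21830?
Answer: 21446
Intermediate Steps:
f(c) = c*(-152 + c)/3 (f(c) = ((c - 152)*(c + c))/6 = ((-152 + c)*(2*c))/6 = (2*c*(-152 + c))/6 = c*(-152 + c)/3)
J + f((-1 + 5)*2) = 21830 + ((-1 + 5)*2)*(-152 + (-1 + 5)*2)/3 = 21830 + (4*2)*(-152 + 4*2)/3 = 21830 + (⅓)*8*(-152 + 8) = 21830 + (⅓)*8*(-144) = 21830 - 384 = 21446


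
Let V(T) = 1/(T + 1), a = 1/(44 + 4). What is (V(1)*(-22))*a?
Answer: -11/48 ≈ -0.22917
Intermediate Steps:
a = 1/48 ≈ 0.020833
V(T) = 1/(1 + T)
(V(1)*(-22))*a = (-22/(1 + 1))*(1/48) = (-22/2)*(1/48) = ((½)*(-22))*(1/48) = -11*1/48 = -11/48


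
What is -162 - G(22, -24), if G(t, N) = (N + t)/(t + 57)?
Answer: -12796/79 ≈ -161.97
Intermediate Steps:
G(t, N) = (N + t)/(57 + t)
-162 - G(22, -24) = -162 - (-24 + 22)/(57 + 22) = -162 - (-2)/79 = -162 - 1*(-2/79) = -162 + 2/79 = -12796/79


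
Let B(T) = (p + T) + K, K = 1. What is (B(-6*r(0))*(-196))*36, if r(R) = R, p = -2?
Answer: 7056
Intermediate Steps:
B(T) = -1 + T (B(T) = (-2 + T) + 1 = -1 + T)
(B(-6*r(0))*(-196))*36 = ((-1 - 6*0)*(-196))*36 = ((-1 + 0)*(-196))*36 = -1*(-196)*36 = 196*36 = 7056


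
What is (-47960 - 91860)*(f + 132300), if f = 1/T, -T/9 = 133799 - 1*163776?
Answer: -4990681095637820/269793 ≈ -1.8498e+10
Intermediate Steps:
T = 269793 (T = -9*(133799 - 1*163776) = -9*(133799 - 163776) = -9*(-29977) = 269793)
f = 1/269793 ≈ 3.7065e-6
(-47960 - 91860)*(f + 132300) = (-47960 - 91860)*(1/269793 + 132300) = -139820*35693613901/269793 = -4990681095637820/269793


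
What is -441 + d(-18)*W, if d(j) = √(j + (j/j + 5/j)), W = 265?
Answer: -441 + 265*I*√622/6 ≈ -441.0 + 1101.5*I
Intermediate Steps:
d(j) = √(1 + j + 5/j) (d(j) = √(j + (1 + 5/j)) = √(1 + j + 5/j))
-441 + d(-18)*W = -441 + √(1 - 18 + 5/(-18))*265 = -441 + √(1 - 18 + 5*(-1/18))*265 = -441 + √(1 - 18 - 5/18)*265 = -441 + √(-311/18)*265 = -441 + (I*√622/6)*265 = -441 + 265*I*√622/6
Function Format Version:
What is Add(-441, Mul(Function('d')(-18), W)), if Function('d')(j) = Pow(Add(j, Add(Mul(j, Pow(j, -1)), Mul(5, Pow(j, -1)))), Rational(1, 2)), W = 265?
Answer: Add(-441, Mul(Rational(265, 6), I, Pow(622, Rational(1, 2)))) ≈ Add(-441.00, Mul(1101.5, I))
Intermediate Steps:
Function('d')(j) = Pow(Add(1, j, Mul(5, Pow(j, -1))), Rational(1, 2)) (Function('d')(j) = Pow(Add(j, Add(1, Mul(5, Pow(j, -1)))), Rational(1, 2)) = Pow(Add(1, j, Mul(5, Pow(j, -1))), Rational(1, 2)))
Add(-441, Mul(Function('d')(-18), W)) = Add(-441, Mul(Pow(Add(1, -18, Mul(5, Pow(-18, -1))), Rational(1, 2)), 265)) = Add(-441, Mul(Pow(Add(1, -18, Mul(5, Rational(-1, 18))), Rational(1, 2)), 265)) = Add(-441, Mul(Pow(Add(1, -18, Rational(-5, 18)), Rational(1, 2)), 265)) = Add(-441, Mul(Pow(Rational(-311, 18), Rational(1, 2)), 265)) = Add(-441, Mul(Mul(Rational(1, 6), I, Pow(622, Rational(1, 2))), 265)) = Add(-441, Mul(Rational(265, 6), I, Pow(622, Rational(1, 2))))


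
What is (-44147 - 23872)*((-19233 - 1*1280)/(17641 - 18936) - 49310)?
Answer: 620293799829/185 ≈ 3.3529e+9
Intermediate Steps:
(-44147 - 23872)*((-19233 - 1*1280)/(17641 - 18936) - 49310) = -68019*((-19233 - 1280)/(-1295) - 49310) = -68019*(-20513*(-1/1295) - 49310) = -68019*(20513/1295 - 49310) = -68019*(-63835937/1295) = 620293799829/185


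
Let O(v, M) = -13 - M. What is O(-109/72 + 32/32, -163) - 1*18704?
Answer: -18554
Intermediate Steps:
O(-109/72 + 32/32, -163) - 1*18704 = (-13 - 1*(-163)) - 1*18704 = (-13 + 163) - 18704 = 150 - 18704 = -18554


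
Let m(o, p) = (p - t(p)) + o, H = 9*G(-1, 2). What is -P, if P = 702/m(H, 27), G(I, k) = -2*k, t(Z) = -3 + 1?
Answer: 702/7 ≈ 100.29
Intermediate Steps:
t(Z) = -2
H = -36 (H = 9*(-2*2) = 9*(-4) = -36)
m(o, p) = 2 + o + p (m(o, p) = (p - 1*(-2)) + o = (p + 2) + o = (2 + p) + o = 2 + o + p)
P = -702/7 (P = 702/(2 - 36 + 27) = 702/(-7) = 702*(-⅐) = -702/7 ≈ -100.29)
-P = -1*(-702/7) = 702/7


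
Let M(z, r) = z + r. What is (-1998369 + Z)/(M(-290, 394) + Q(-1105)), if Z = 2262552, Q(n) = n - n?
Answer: 264183/104 ≈ 2540.2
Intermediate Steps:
Q(n) = 0
M(z, r) = r + z
(-1998369 + Z)/(M(-290, 394) + Q(-1105)) = (-1998369 + 2262552)/((394 - 290) + 0) = 264183/(104 + 0) = 264183/104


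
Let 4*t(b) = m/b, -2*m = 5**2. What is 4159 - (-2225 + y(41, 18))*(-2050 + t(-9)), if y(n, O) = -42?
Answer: -334253077/72 ≈ -4.6424e+6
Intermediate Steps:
m = -25/2 (m = -1/2*5**2 = -1/2*25 = -25/2 ≈ -12.500)
t(b) = -25/(8*b) (t(b) = (-25/(2*b))/4 = -25/(8*b))
4159 - (-2225 + y(41, 18))*(-2050 + t(-9)) = 4159 - (-2225 - 42)*(-2050 - 25/8/(-9)) = 4159 - (-2267)*(-2050 - 25/8*(-1/9)) = 4159 - (-2267)*(-2050 + 25/72) = 4159 - (-2267)*(-147575)/72 = 4159 - 1*334552525/72 = 4159 - 334552525/72 = -334253077/72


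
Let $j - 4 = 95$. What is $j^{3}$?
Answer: $970299$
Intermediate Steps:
$j = 99$ ($j = 4 + 95 = 99$)
$j^{3} = 99^{3} = 970299$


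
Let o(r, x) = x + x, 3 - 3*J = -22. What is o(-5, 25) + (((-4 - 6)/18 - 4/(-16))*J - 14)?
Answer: 3613/108 ≈ 33.454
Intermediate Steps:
J = 25/3 (J = 1 - ⅓*(-22) = 1 + 22/3 = 25/3 ≈ 8.3333)
o(r, x) = 2*x
o(-5, 25) + (((-4 - 6)/18 - 4/(-16))*J - 14) = 2*25 + (((-4 - 6)/18 - 4/(-16))*(25/3) - 14) = 50 + ((-10*1/18 - 4*(-1/16))*(25/3) - 14) = 50 + ((-5/9 + ¼)*(25/3) - 14) = 50 + (-11/36*25/3 - 14) = 50 + (-275/108 - 14) = 50 - 1787/108 = 3613/108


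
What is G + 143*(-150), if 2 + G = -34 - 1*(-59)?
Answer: -21427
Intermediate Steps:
G = 23 (G = -2 + (-34 - 1*(-59)) = -2 + (-34 + 59) = -2 + 25 = 23)
G + 143*(-150) = 23 + 143*(-150) = 23 - 21450 = -21427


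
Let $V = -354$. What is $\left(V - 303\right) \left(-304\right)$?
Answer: $199728$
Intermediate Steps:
$\left(V - 303\right) \left(-304\right) = \left(-354 - 303\right) \left(-304\right) = \left(-657\right) \left(-304\right) = 199728$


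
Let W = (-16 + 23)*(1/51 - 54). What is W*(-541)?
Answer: 10425611/51 ≈ 2.0442e+5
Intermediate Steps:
W = -19271/51 (W = 7*(1/51 - 54) = 7*(-2753/51) = -19271/51 ≈ -377.86)
W*(-541) = -19271/51*(-541) = 10425611/51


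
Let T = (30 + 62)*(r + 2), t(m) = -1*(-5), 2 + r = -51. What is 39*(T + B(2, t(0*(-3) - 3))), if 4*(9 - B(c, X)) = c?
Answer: -365313/2 ≈ -1.8266e+5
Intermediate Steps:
r = -53 (r = -2 - 51 = -53)
t(m) = 5
B(c, X) = 9 - c/4
T = -4692 (T = (30 + 62)*(-53 + 2) = 92*(-51) = -4692)
39*(T + B(2, t(0*(-3) - 3))) = 39*(-4692 + (9 - 1/4*2)) = 39*(-4692 + (9 - 1/2)) = 39*(-4692 + 17/2) = 39*(-9367/2) = -365313/2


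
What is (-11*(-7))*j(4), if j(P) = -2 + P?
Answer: 154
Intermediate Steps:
(-11*(-7))*j(4) = (-11*(-7))*(-2 + 4) = 77*2 = 154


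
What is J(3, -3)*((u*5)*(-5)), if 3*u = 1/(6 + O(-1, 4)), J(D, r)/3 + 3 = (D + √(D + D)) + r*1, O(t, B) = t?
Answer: 15 - 5*√6 ≈ 2.7526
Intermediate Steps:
J(D, r) = -9 + 3*D + 3*r + 3*√2*√D (J(D, r) = -9 + 3*((D + √(D + D)) + r*1) = -9 + 3*((D + √(2*D)) + r) = -9 + 3*((D + √2*√D) + r) = -9 + 3*(D + r + √2*√D) = -9 + (3*D + 3*r + 3*√2*√D) = -9 + 3*D + 3*r + 3*√2*√D)
u = 1/15 (u = 1/(3*(6 - 1)) = (⅓)/5 = (⅓)*(⅕) = 1/15 ≈ 0.066667)
J(3, -3)*((u*5)*(-5)) = (-9 + 3*3 + 3*(-3) + 3*√2*√3)*(((1/15)*5)*(-5)) = (-9 + 9 - 9 + 3*√6)*((⅓)*(-5)) = (-9 + 3*√6)*(-5/3) = 15 - 5*√6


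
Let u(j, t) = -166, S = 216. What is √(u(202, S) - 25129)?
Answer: I*√25295 ≈ 159.04*I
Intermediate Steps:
√(u(202, S) - 25129) = √(-166 - 25129) = √(-25295) = I*√25295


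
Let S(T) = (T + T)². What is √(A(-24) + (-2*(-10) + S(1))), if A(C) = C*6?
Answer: 2*I*√30 ≈ 10.954*I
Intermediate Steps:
S(T) = 4*T² (S(T) = (2*T)² = 4*T²)
A(C) = 6*C
√(A(-24) + (-2*(-10) + S(1))) = √(6*(-24) + (-2*(-10) + 4*1²)) = √(-144 + (20 + 4*1)) = √(-144 + (20 + 4)) = √(-144 + 24) = √(-120) = 2*I*√30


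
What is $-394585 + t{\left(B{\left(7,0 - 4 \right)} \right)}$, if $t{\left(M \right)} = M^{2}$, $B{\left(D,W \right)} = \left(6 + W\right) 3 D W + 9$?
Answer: $-369304$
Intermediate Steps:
$B{\left(D,W \right)} = 9 + D W \left(18 + 3 W\right)$ ($B{\left(D,W \right)} = \left(18 + 3 W\right) D W + 9 = D \left(18 + 3 W\right) W + 9 = D W \left(18 + 3 W\right) + 9 = 9 + D W \left(18 + 3 W\right)$)
$-394585 + t{\left(B{\left(7,0 - 4 \right)} \right)} = -394585 + \left(9 + 3 \cdot 7 \left(0 - 4\right)^{2} + 18 \cdot 7 \left(0 - 4\right)\right)^{2} = -394585 + \left(9 + 3 \cdot 7 \left(-4\right)^{2} + 18 \cdot 7 \left(-4\right)\right)^{2} = -394585 + \left(9 + 3 \cdot 7 \cdot 16 - 504\right)^{2} = -394585 + \left(9 + 336 - 504\right)^{2} = -394585 + \left(-159\right)^{2} = -394585 + 25281 = -369304$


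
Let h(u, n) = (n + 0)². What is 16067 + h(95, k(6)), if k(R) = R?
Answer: 16103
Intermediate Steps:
h(u, n) = n²
16067 + h(95, k(6)) = 16067 + 6² = 16067 + 36 = 16103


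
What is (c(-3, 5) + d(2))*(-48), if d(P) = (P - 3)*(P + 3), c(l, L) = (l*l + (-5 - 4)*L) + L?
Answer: 1728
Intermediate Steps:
c(l, L) = l² - 8*L (c(l, L) = (l² - 9*L) + L = l² - 8*L)
d(P) = (-3 + P)*(3 + P)
(c(-3, 5) + d(2))*(-48) = (((-3)² - 8*5) + (-9 + 2²))*(-48) = ((9 - 40) + (-9 + 4))*(-48) = (-31 - 5)*(-48) = -36*(-48) = 1728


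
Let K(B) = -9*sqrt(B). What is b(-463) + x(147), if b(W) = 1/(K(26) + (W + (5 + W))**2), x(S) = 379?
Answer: 30299483222974/79945865775 + sqrt(26)/79945865775 ≈ 379.00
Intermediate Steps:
b(W) = 1/((5 + 2*W)**2 - 9*sqrt(26)) (b(W) = 1/(-9*sqrt(26) + (W + (5 + W))**2) = 1/(-9*sqrt(26) + (5 + 2*W)**2) = 1/((5 + 2*W)**2 - 9*sqrt(26)))
b(-463) + x(147) = 1/((5 + 2*(-463))**2 - 9*sqrt(26)) + 379 = 1/((5 - 926)**2 - 9*sqrt(26)) + 379 = 1/((-921)**2 - 9*sqrt(26)) + 379 = 1/(848241 - 9*sqrt(26)) + 379 = 379 + 1/(848241 - 9*sqrt(26))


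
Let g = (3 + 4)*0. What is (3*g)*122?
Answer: 0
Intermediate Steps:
g = 0 (g = 7*0 = 0)
(3*g)*122 = (3*0)*122 = 0*122 = 0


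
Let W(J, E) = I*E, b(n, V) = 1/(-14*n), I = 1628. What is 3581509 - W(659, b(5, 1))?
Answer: 125353629/35 ≈ 3.5815e+6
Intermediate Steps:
b(n, V) = -1/(14*n)
W(J, E) = 1628*E
3581509 - W(659, b(5, 1)) = 3581509 - 1628*(-1/14/5) = 3581509 - 1628*(-1/14*1/5) = 3581509 - 1628*(-1)/70 = 3581509 - 1*(-814/35) = 3581509 + 814/35 = 125353629/35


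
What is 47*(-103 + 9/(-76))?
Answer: -368339/76 ≈ -4846.6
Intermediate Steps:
47*(-103 + 9/(-76)) = 47*(-103 + 9*(-1/76)) = 47*(-103 - 9/76) = 47*(-7837/76) = -368339/76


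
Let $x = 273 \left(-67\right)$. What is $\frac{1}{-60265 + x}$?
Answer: $- \frac{1}{78556} \approx -1.273 \cdot 10^{-5}$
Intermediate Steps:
$x = -18291$
$\frac{1}{-60265 + x} = \frac{1}{-60265 - 18291} = \frac{1}{-78556} = - \frac{1}{78556}$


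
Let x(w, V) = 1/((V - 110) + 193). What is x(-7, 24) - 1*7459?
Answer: -798112/107 ≈ -7459.0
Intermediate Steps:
x(w, V) = 1/(83 + V) (x(w, V) = 1/((-110 + V) + 193) = 1/(83 + V))
x(-7, 24) - 1*7459 = 1/(83 + 24) - 1*7459 = 1/107 - 7459 = -798112/107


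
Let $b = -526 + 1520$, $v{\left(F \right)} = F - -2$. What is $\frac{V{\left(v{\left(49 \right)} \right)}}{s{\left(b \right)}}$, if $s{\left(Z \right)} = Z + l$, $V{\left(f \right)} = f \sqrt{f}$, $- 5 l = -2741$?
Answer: $\frac{255 \sqrt{51}}{7711} \approx 0.23616$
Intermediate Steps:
$l = \frac{2741}{5}$ ($l = \left(- \frac{1}{5}\right) \left(-2741\right) = \frac{2741}{5} \approx 548.2$)
$v{\left(F \right)} = 2 + F$ ($v{\left(F \right)} = F + 2 = 2 + F$)
$V{\left(f \right)} = f^{\frac{3}{2}}$
$b = 994$
$s{\left(Z \right)} = \frac{2741}{5} + Z$ ($s{\left(Z \right)} = Z + \frac{2741}{5} = \frac{2741}{5} + Z$)
$\frac{V{\left(v{\left(49 \right)} \right)}}{s{\left(b \right)}} = \frac{\left(2 + 49\right)^{\frac{3}{2}}}{\frac{2741}{5} + 994} = \frac{51^{\frac{3}{2}}}{\frac{7711}{5}} = 51 \sqrt{51} \cdot \frac{5}{7711} = \frac{255 \sqrt{51}}{7711}$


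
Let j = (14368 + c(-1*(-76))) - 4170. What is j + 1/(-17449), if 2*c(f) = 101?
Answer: 357652151/34898 ≈ 10249.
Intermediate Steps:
c(f) = 101/2 (c(f) = (½)*101 = 101/2)
j = 20497/2 (j = (14368 + 101/2) - 4170 = 28837/2 - 4170 = 20497/2 ≈ 10249.)
j + 1/(-17449) = 20497/2 + 1/(-17449) = 20497/2 - 1/17449 = 357652151/34898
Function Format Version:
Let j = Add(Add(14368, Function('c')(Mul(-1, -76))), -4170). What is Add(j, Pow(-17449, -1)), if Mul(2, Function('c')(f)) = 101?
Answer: Rational(357652151, 34898) ≈ 10249.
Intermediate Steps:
Function('c')(f) = Rational(101, 2) (Function('c')(f) = Mul(Rational(1, 2), 101) = Rational(101, 2))
j = Rational(20497, 2) (j = Add(Add(14368, Rational(101, 2)), -4170) = Add(Rational(28837, 2), -4170) = Rational(20497, 2) ≈ 10249.)
Add(j, Pow(-17449, -1)) = Add(Rational(20497, 2), Pow(-17449, -1)) = Add(Rational(20497, 2), Rational(-1, 17449)) = Rational(357652151, 34898)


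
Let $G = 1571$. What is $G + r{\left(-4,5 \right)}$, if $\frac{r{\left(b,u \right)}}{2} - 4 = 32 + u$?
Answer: $1653$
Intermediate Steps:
$r{\left(b,u \right)} = 72 + 2 u$ ($r{\left(b,u \right)} = 8 + 2 \left(32 + u\right) = 8 + \left(64 + 2 u\right) = 72 + 2 u$)
$G + r{\left(-4,5 \right)} = 1571 + \left(72 + 2 \cdot 5\right) = 1571 + \left(72 + 10\right) = 1571 + 82 = 1653$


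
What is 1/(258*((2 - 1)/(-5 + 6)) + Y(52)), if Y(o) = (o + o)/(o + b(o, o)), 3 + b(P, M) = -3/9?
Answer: 73/18990 ≈ 0.0038441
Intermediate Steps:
b(P, M) = -10/3 (b(P, M) = -3 - 3/9 = -3 - 3*⅑ = -3 - ⅓ = -10/3)
Y(o) = 2*o/(-10/3 + o) (Y(o) = (o + o)/(o - 10/3) = (2*o)/(-10/3 + o) = 2*o/(-10/3 + o))
1/(258*((2 - 1)/(-5 + 6)) + Y(52)) = 1/(258*((2 - 1)/(-5 + 6)) + 6*52/(-10 + 3*52)) = 1/(258*(1/1) + 6*52/(-10 + 156)) = 1/(258*(1*1) + 6*52/146) = 1/(258*1 + 6*52*(1/146)) = 1/(258 + 156/73) = 1/(18990/73) = 73/18990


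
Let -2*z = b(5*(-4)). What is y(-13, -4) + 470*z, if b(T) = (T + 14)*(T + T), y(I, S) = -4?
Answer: -56404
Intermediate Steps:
b(T) = 2*T*(14 + T) (b(T) = (14 + T)*(2*T) = 2*T*(14 + T))
z = -120 (z = -5*(-4)*(14 + 5*(-4)) = -(-20)*(14 - 20) = -(-20)*(-6) = -½*240 = -120)
y(-13, -4) + 470*z = -4 + 470*(-120) = -4 - 56400 = -56404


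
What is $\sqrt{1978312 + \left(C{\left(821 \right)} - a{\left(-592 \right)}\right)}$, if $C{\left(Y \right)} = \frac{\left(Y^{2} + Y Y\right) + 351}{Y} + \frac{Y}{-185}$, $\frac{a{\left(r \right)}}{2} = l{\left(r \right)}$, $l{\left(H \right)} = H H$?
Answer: $\frac{2 \sqrt{7376456589023510}}{151885} \approx 1130.9$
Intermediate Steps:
$l{\left(H \right)} = H^{2}$
$a{\left(r \right)} = 2 r^{2}$
$C{\left(Y \right)} = - \frac{Y}{185} + \frac{351 + 2 Y^{2}}{Y}$ ($C{\left(Y \right)} = \frac{\left(Y^{2} + Y^{2}\right) + 351}{Y} + Y \left(- \frac{1}{185}\right) = \frac{2 Y^{2} + 351}{Y} - \frac{Y}{185} = \frac{351 + 2 Y^{2}}{Y} - \frac{Y}{185} = - \frac{Y}{185} + \frac{351 + 2 Y^{2}}{Y}$)
$\sqrt{1978312 + \left(C{\left(821 \right)} - a{\left(-592 \right)}\right)} = \sqrt{1978312 - \left(- \frac{302949}{185} + 700928 - \frac{351}{821}\right)} = \sqrt{1978312 + \left(\left(351 \cdot \frac{1}{821} + \frac{302949}{185}\right) - 2 \cdot 350464\right)} = \sqrt{1978312 + \left(\left(\frac{351}{821} + \frac{302949}{185}\right) - 700928\right)} = \sqrt{1978312 + \left(\frac{248786064}{151885} - 700928\right)} = \sqrt{1978312 - \frac{106211663216}{151885}} = \sqrt{\frac{194264254904}{151885}} = \frac{2 \sqrt{7376456589023510}}{151885}$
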